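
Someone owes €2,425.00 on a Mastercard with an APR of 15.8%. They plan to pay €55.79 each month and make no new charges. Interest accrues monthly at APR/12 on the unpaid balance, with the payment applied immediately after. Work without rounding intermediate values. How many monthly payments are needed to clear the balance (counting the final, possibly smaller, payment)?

Monthly rate r = 15.8%/12 = 1.31667% = 0.0131667.
Recurrence: B ← B·(1+r) − €55.79.
Month 1: interest €31.93; balance after payment €2,401.14.
Month 2: interest €31.61; balance after payment €2,376.96.
Closed form: n = −ln(1 − rB₀/P)/ln(1+r) = −ln(0.42769)/ln(1.01317) ≈ 64.932, so the balance reaches zero during payment 65.

65 months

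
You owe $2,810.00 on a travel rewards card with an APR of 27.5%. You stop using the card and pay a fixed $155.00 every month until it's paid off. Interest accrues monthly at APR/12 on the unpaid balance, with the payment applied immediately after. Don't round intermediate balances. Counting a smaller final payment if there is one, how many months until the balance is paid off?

Monthly rate r = 27.5%/12 = 2.29167% = 0.0229167.
Recurrence: B ← B·(1+r) − $155.00.
Month 1: interest $64.40; balance after payment $2,719.40.
Month 2: interest $62.32; balance after payment $2,626.72.
Closed form: n = −ln(1 − rB₀/P)/ln(1+r) = −ln(0.58454)/ln(1.02292) ≈ 23.697, so the balance reaches zero during payment 24.

24 months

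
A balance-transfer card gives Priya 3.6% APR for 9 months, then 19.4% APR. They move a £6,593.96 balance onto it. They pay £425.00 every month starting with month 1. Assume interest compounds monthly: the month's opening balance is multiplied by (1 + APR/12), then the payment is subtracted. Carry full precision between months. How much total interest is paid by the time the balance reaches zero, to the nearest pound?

Promo months 1–9 at r₀ = 3.6%/12 = 0.003; months 10+ at r₁ = 19.4%/12 = 0.0161667.
After month 9: iterate B ← B·(1+r₀) − £425.00 for 9 months → £2,902.93.
Then at r₁ with £425.00/mo: n₂ = −ln(1 − r₁·B/P)/ln(1+r₁) ≈ 7.30 → 8 more payments.
Total paid = 16·£425.00 + £126.58 = £6,926.58; interest = £6,926.58 − £6,593.96 = £332.62.

£333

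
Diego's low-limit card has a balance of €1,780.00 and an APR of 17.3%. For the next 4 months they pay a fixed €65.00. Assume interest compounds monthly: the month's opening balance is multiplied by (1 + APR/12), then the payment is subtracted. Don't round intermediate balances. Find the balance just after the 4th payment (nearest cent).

€1,619.21

Monthly rate r = 17.3%/12 = 1.44167% = 0.0144167.
Each month: B ← B·(1+r) − €65.00.
Month 1: interest €25.66; balance after payment €1,740.66.
Month 2: interest €25.09; balance after payment €1,700.76.
Month 3: interest €24.52; balance after payment €1,660.28.
Month 4: interest €23.94; balance after payment €1,619.21.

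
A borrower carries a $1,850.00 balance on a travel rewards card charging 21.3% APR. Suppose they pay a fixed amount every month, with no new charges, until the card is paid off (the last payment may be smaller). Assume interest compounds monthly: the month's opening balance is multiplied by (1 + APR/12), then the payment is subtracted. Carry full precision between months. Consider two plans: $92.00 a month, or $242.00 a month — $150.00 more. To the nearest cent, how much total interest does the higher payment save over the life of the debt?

Monthly rate r = 21.3%/12 = 1.775% = 0.01775.
At $92.00/mo: n = ⌈−ln(1 − rB₀/P)/ln(1+r)⌉ = 26 payments (last $8.66); total interest = total paid − $1,850.00 = $458.66.
At $242.00/mo: 9 payments (last $70.20); total interest $156.20.
Interest saved = $458.66 − $156.20 = $302.46.

$302.46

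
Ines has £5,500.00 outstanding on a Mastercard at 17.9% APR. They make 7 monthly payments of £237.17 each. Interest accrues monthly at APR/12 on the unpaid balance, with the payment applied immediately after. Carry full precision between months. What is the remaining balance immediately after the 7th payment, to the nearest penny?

Monthly rate r = 17.9%/12 = 1.49167% = 0.0149167.
Each month: B ← B·(1+r) − £237.17.
Month 1: interest £82.04; balance after payment £5,344.87.
Month 2: interest £79.73; balance after payment £5,187.43.
Month 3: interest £77.38; balance after payment £5,027.64.
Month 4: interest £75.00; balance after payment £4,865.46.
Month 5: interest £72.58; balance after payment £4,700.87.
Month 6: interest £70.12; balance after payment £4,533.82.
Month 7: interest £67.63; balance after payment £4,364.28.

£4,364.28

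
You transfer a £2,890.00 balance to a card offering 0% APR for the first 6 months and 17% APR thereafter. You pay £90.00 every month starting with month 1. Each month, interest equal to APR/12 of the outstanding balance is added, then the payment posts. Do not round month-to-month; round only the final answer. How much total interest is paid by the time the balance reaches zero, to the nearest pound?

Promo months 1–6 at r₀ = 0%/12 = 0; months 7+ at r₁ = 17%/12 = 0.0141667.
After month 6 (no interest yet): B = £2,890.00 − 6·£90.00 = £2,350.00.
Then at r₁ with £90.00/mo: n₂ = −ln(1 − r₁·B/P)/ln(1+r₁) ≈ 32.83 → 33 more payments.
Total paid = 38·£90.00 + £75.17 = £3,495.17; interest = £3,495.17 − £2,890.00 = £605.17.

£605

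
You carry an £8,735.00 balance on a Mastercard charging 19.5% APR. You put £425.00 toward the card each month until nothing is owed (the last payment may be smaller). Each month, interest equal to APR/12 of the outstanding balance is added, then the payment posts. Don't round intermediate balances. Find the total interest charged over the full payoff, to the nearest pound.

£1,982

Monthly rate r = 19.5%/12 = 1.625% = 0.01625.
Payoff takes n = ⌈−ln(1 − rB₀/P)/ln(1+r)⌉ = ⌈25.215⌉ = 26 payments; the last is £91.78.
Total paid = 25·£425.00 + £91.78 = £10,716.78.
Total interest = total paid − principal = £10,716.78 − £8,735.00 = £1,981.78.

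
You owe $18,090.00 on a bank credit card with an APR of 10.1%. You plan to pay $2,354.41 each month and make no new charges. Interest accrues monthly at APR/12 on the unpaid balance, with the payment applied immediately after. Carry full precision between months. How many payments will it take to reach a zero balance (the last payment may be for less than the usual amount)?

8 payments

Monthly rate r = 10.1%/12 = 0.841667% = 0.00841667.
Recurrence: B ← B·(1+r) − $2,354.41.
Month 1: interest $152.26; balance after payment $15,887.85.
Month 2: interest $133.72; balance after payment $13,667.16.
Closed form: n = −ln(1 − rB₀/P)/ln(1+r) = −ln(0.93533)/ln(1.00842) ≈ 7.977, so the balance reaches zero during payment 8.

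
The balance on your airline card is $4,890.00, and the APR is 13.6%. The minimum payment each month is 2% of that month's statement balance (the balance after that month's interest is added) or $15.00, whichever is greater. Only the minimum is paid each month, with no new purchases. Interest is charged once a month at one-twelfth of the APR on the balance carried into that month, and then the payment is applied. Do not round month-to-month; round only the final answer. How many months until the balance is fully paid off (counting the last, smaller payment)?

285 months

Monthly rate r = 13.6%/12 = 1.13333% = 0.0113333.
While 2% of the post-interest balance exceeds $15.00, each month B ← (B·(1+r))·(1 − 0.02), i.e. B shrinks by the factor (1+r)·0.98 = 0.99111.
This holds for months 1–212. Entering month 213 the balance is $735.92; 2% of the post-interest balance is now below $15.00, so the flat $15.00 minimum applies from here.
From month 213 a fixed $15.00 at rate r clears $735.92 in 73 more payments. Total: 212 + 73 = 285 months.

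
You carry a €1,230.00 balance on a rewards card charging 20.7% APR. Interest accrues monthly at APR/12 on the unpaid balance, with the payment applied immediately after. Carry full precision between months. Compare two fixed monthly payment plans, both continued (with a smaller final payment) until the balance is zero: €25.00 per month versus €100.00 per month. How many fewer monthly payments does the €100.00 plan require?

97 fewer payments

Monthly rate r = 20.7%/12 = 1.725% = 0.01725.
At €25.00/mo: n = ⌈−ln(1 − rB₀/P)/ln(1+r)⌉ = 111 payments (last €10.53); total interest = total paid − €1,230.00 = €1,530.53.
At €100.00/mo: 14 payments (last €94.42); total interest €164.42.
Payments saved = 111 − 14 = 97.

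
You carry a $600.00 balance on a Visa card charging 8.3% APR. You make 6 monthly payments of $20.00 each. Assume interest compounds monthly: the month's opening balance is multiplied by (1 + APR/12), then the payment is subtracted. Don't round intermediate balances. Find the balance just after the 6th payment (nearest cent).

Monthly rate r = 8.3%/12 = 0.691667% = 0.00691667.
Each month: B ← B·(1+r) − $20.00.
Month 1: interest $4.15; balance after payment $584.15.
Month 2: interest $4.04; balance after payment $568.19.
Month 3: interest $3.93; balance after payment $552.12.
Month 4: interest $3.82; balance after payment $535.94.
Month 5: interest $3.71; balance after payment $519.65.
Month 6: interest $3.59; balance after payment $503.24.

$503.24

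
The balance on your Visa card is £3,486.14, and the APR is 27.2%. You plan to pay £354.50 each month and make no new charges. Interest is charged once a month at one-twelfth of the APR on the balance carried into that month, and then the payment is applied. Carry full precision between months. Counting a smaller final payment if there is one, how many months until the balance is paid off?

Monthly rate r = 27.2%/12 = 2.26667% = 0.0226667.
Recurrence: B ← B·(1+r) − £354.50.
Month 1: interest £79.02; balance after payment £3,210.66.
Month 2: interest £72.77; balance after payment £2,928.93.
Closed form: n = −ln(1 − rB₀/P)/ln(1+r) = −ln(0.7771)/ln(1.02267) ≈ 11.252, so the balance reaches zero during payment 12.

12 months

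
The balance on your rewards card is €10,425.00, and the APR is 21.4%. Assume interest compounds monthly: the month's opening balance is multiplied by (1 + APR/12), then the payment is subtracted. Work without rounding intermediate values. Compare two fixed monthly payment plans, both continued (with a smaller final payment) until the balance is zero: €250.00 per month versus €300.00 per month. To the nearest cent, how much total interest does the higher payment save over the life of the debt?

€2,842.71

Monthly rate r = 21.4%/12 = 1.78333% = 0.0178333.
At €250.00/mo: n = ⌈−ln(1 − rB₀/P)/ln(1+r)⌉ = 78 payments (last €2.07); total interest = total paid − €10,425.00 = €8,827.07.
At €300.00/mo: 55 payments (last €209.36); total interest €5,984.36.
Interest saved = €8,827.07 − €5,984.36 = €2,842.71.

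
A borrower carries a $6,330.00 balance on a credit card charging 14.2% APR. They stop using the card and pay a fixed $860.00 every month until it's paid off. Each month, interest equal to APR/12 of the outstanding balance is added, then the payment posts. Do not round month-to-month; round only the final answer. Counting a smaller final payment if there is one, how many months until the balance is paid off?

8 months

Monthly rate r = 14.2%/12 = 1.18333% = 0.0118333.
Recurrence: B ← B·(1+r) − $860.00.
Month 1: interest $74.91; balance after payment $5,544.90.
Month 2: interest $65.61; balance after payment $4,750.52.
Closed form: n = −ln(1 − rB₀/P)/ln(1+r) = −ln(0.9129)/ln(1.01183) ≈ 7.746, so the balance reaches zero during payment 8.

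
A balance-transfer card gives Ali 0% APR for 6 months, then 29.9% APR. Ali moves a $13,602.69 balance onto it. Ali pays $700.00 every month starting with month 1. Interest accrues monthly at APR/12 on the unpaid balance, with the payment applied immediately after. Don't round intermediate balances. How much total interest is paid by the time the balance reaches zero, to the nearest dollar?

Promo months 1–6 at r₀ = 0%/12 = 0; months 7+ at r₁ = 29.9%/12 = 0.0249167.
After month 6 (no interest yet): B = $13,602.69 − 6·$700.00 = $9,402.69.
Then at r₁ with $700.00/mo: n₂ = −ln(1 − r₁·B/P)/ln(1+r₁) ≈ 16.56 → 17 more payments.
Total paid = 22·$700.00 + $392.43 = $15,792.43; interest = $15,792.43 − $13,602.69 = $2,189.74.

$2,190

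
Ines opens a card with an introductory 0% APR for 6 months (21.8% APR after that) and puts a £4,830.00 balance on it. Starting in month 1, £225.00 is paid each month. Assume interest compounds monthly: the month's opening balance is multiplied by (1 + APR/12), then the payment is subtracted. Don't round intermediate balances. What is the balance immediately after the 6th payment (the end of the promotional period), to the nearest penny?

£3,480.00

Promo months 1–6 at r₀ = 0%/12 = 0; months 7+ at r₁ = 21.8%/12 = 0.0181667.
After month 6 (no interest yet): B = £4,830.00 − 6·£225.00 = £3,480.00.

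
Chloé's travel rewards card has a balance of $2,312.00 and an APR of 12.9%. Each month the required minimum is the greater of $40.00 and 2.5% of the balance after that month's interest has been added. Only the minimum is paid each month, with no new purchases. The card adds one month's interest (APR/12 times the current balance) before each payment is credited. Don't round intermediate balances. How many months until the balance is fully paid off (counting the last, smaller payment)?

78 months

Monthly rate r = 12.9%/12 = 1.075% = 0.01075.
While 2.5% of the post-interest balance exceeds $40.00, each month B ← (B·(1+r))·(1 − 0.025), i.e. B shrinks by the factor (1+r)·0.975 = 0.98548.
This holds for months 1–26. Entering month 27 the balance is $1,580.69; 2.5% of the post-interest balance is now below $40.00, so the flat $40.00 minimum applies from here.
From month 27 a fixed $40.00 at rate r clears $1,580.69 in 52 more payments. Total: 26 + 52 = 78 months.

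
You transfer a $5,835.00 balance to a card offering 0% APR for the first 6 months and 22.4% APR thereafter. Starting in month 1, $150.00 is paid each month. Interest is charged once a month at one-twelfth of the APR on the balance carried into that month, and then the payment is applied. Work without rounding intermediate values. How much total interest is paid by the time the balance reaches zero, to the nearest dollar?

$2,789

Promo months 1–6 at r₀ = 0%/12 = 0; months 7+ at r₁ = 22.4%/12 = 0.0186667.
After month 6 (no interest yet): B = $5,835.00 − 6·$150.00 = $4,935.00.
Then at r₁ with $150.00/mo: n₂ = −ln(1 − r₁·B/P)/ln(1+r₁) ≈ 51.49 → 52 more payments.
Total paid = 57·$150.00 + $73.66 = $8,623.66; interest = $8,623.66 − $5,835.00 = $2,788.66.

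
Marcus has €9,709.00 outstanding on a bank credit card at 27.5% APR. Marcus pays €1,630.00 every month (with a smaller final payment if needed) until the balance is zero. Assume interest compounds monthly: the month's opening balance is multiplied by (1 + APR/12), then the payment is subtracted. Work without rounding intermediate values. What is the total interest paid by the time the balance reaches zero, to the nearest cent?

€853.65

Monthly rate r = 27.5%/12 = 2.29167% = 0.0229167.
Payoff takes n = ⌈−ln(1 − rB₀/P)/ln(1+r)⌉ = ⌈6.477⌉ = 7 payments; the last is €782.65.
Total paid = 6·€1,630.00 + €782.65 = €10,562.65.
Total interest = total paid − principal = €10,562.65 − €9,709.00 = €853.65.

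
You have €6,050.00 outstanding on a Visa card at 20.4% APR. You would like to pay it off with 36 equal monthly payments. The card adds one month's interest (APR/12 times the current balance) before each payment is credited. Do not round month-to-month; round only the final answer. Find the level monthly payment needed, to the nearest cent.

Monthly rate r = 20.4%/12 = 1.7% = 0.017.
Level-payment amortization: P = B₀·r / (1 − (1+r)^(−n)) = 6050.00·0.017 / (1 − 1.017^(−36)).
Denominator 1 − (1+r)^(−36) = 0.454938264.
P = 102.85 / 0.454938264 ≈ 226.07.

€226.07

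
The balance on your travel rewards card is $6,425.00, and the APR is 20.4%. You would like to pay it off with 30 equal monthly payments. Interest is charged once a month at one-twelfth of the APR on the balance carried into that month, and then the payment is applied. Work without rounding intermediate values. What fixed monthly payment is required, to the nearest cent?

$275.18

Monthly rate r = 20.4%/12 = 1.7% = 0.017.
Level-payment amortization: P = B₀·r / (1 − (1+r)^(−n)) = 6425.00·0.017 / (1 − 1.017^(−30)).
Denominator 1 − (1+r)^(−30) = 0.396924879.
P = 109.225 / 0.396924879 ≈ 275.18.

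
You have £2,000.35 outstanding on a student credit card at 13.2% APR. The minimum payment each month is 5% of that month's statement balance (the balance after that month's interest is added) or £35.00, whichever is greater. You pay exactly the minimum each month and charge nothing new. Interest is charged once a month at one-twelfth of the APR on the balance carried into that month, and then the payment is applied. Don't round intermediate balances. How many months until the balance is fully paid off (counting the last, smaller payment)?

49 months

Monthly rate r = 13.2%/12 = 1.1% = 0.011.
While 5% of the post-interest balance exceeds £35.00, each month B ← (B·(1+r))·(1 − 0.05), i.e. B shrinks by the factor (1+r)·0.95 = 0.96045.
This holds for months 1–27. Entering month 28 the balance is £672.86; 5% of the post-interest balance is now below £35.00, so the flat £35.00 minimum applies from here.
From month 28 a fixed £35.00 at rate r clears £672.86 in 22 more payments. Total: 27 + 22 = 49 months.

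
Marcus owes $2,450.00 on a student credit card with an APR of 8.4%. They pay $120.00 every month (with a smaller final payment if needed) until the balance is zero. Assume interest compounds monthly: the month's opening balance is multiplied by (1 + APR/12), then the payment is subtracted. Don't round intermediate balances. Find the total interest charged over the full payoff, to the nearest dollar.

Monthly rate r = 8.4%/12 = 0.7% = 0.007.
Payoff takes n = ⌈−ln(1 − rB₀/P)/ln(1+r)⌉ = ⌈22.108⌉ = 23 payments; the last is $13.06.
Total paid = 22·$120.00 + $13.06 = $2,653.06.
Total interest = total paid − principal = $2,653.06 − $2,450.00 = $203.06.

$203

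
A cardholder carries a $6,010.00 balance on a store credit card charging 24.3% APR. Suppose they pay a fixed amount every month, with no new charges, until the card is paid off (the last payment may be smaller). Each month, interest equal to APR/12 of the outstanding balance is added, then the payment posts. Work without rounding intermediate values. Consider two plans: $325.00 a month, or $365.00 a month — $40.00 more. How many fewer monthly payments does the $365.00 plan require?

Monthly rate r = 24.3%/12 = 2.025% = 0.02025.
At $325.00/mo: n = ⌈−ln(1 − rB₀/P)/ln(1+r)⌉ = 24 payments (last $131.41); total interest = total paid − $6,010.00 = $1,596.41.
At $365.00/mo: 21 payments (last $85.47); total interest $1,375.47.
Payments saved = 24 − 21 = 3.

3 fewer payments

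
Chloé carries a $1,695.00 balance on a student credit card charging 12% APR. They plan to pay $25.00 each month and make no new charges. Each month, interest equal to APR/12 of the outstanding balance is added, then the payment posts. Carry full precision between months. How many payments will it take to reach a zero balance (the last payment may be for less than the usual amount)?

114 payments

Monthly rate r = 12%/12 = 1% = 0.01.
Recurrence: B ← B·(1+r) − $25.00.
Month 1: interest $16.95; balance after payment $1,686.95.
Month 2: interest $16.87; balance after payment $1,678.82.
Closed form: n = −ln(1 − rB₀/P)/ln(1+r) = −ln(0.322)/ln(1.01) ≈ 113.886, so the balance reaches zero during payment 114.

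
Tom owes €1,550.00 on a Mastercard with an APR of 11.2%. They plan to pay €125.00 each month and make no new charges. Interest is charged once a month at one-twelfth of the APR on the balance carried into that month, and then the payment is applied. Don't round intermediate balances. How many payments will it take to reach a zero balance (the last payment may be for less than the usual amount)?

14 payments

Monthly rate r = 11.2%/12 = 0.933333% = 0.00933333.
Recurrence: B ← B·(1+r) − €125.00.
Month 1: interest €14.47; balance after payment €1,439.47.
Month 2: interest €13.44; balance after payment €1,327.90.
Closed form: n = −ln(1 − rB₀/P)/ln(1+r) = −ln(0.88427)/ln(1.00933) ≈ 13.240, so the balance reaches zero during payment 14.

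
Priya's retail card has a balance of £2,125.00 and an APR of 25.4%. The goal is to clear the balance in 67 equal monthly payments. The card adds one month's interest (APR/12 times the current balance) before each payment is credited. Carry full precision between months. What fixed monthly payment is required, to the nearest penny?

Monthly rate r = 25.4%/12 = 2.11667% = 0.0211667.
Level-payment amortization: P = B₀·r / (1 − (1+r)^(−n)) = 2125.00·0.0211667 / (1 − 1.02117^(−67)).
Denominator 1 − (1+r)^(−67) = 0.754231741.
P = 44.9792 / 0.754231741 ≈ 59.64.

£59.64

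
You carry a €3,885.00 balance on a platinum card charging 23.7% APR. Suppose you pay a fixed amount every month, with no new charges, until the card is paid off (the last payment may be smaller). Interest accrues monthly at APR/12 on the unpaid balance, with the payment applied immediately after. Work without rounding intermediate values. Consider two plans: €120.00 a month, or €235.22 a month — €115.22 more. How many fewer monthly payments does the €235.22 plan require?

32 fewer payments

Monthly rate r = 23.7%/12 = 1.975% = 0.01975.
At €120.00/mo: n = ⌈−ln(1 − rB₀/P)/ln(1+r)⌉ = 53 payments (last €18.64); total interest = total paid − €3,885.00 = €2,373.64.
At €235.22/mo: 21 payments (last €44.51); total interest €863.91.
Payments saved = 53 − 21 = 32.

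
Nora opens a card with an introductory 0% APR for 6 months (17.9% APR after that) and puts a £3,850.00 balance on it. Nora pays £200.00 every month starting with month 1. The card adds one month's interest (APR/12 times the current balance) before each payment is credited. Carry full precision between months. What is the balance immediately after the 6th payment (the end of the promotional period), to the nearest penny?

£2,650.00

Promo months 1–6 at r₀ = 0%/12 = 0; months 7+ at r₁ = 17.9%/12 = 0.0149167.
After month 6 (no interest yet): B = £3,850.00 − 6·£200.00 = £2,650.00.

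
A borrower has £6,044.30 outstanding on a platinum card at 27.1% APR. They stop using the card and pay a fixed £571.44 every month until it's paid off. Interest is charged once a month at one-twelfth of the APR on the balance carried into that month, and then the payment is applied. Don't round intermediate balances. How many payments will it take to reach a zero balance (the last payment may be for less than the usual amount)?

13 months

Monthly rate r = 27.1%/12 = 2.25833% = 0.0225833.
Recurrence: B ← B·(1+r) − £571.44.
Month 1: interest £136.50; balance after payment £5,609.36.
Month 2: interest £126.68; balance after payment £5,164.60.
Closed form: n = −ln(1 − rB₀/P)/ln(1+r) = −ln(0.76113)/ln(1.02258) ≈ 12.222, so the balance reaches zero during payment 13.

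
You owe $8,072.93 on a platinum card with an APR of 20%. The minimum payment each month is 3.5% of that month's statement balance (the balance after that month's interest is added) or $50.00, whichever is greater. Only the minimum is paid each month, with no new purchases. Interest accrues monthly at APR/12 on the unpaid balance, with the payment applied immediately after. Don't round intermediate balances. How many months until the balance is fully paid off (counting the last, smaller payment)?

Monthly rate r = 20%/12 = 1.66667% = 0.0166667.
While 3.5% of the post-interest balance exceeds $50.00, each month B ← (B·(1+r))·(1 − 0.035), i.e. B shrinks by the factor (1+r)·0.965 = 0.98108.
This holds for months 1–92. Entering month 93 the balance is $1,393.07; 3.5% of the post-interest balance is now below $50.00, so the flat $50.00 minimum applies from here.
From month 93 a fixed $50.00 at rate r clears $1,393.07 in 38 more payments. Total: 92 + 38 = 130 months.

130 months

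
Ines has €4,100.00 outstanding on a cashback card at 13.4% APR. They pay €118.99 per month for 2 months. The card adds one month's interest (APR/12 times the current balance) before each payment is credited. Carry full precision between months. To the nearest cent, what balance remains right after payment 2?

Monthly rate r = 13.4%/12 = 1.11667% = 0.0111667.
Each month: B ← B·(1+r) − €118.99.
Month 1: interest €45.78; balance after payment €4,026.79.
Month 2: interest €44.97; balance after payment €3,952.77.

€3,952.77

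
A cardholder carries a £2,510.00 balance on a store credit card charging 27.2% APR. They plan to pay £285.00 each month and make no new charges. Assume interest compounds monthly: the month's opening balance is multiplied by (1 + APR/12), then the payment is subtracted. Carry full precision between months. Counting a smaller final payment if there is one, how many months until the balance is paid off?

Monthly rate r = 27.2%/12 = 2.26667% = 0.0226667.
Recurrence: B ← B·(1+r) − £285.00.
Month 1: interest £56.89; balance after payment £2,281.89.
Month 2: interest £51.72; balance after payment £2,048.62.
Closed form: n = −ln(1 − rB₀/P)/ln(1+r) = −ln(0.80037)/ln(1.02267) ≈ 9.935, so the balance reaches zero during payment 10.

10 months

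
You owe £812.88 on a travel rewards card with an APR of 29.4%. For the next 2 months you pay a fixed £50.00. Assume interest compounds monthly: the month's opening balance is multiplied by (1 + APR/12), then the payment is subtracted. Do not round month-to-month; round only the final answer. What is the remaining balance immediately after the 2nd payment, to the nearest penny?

Monthly rate r = 29.4%/12 = 2.45% = 0.0245.
Each month: B ← B·(1+r) − £50.00.
Month 1: interest £19.92; balance after payment £782.80.
Month 2: interest £19.18; balance after payment £751.97.

£751.97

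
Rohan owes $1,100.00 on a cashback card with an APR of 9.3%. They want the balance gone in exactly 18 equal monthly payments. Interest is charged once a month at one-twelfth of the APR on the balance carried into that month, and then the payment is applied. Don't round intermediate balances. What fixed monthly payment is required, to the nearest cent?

$65.71

Monthly rate r = 9.3%/12 = 0.775% = 0.00775.
Level-payment amortization: P = B₀·r / (1 − (1+r)^(−n)) = 1100.00·0.00775 / (1 − 1.00775^(−18)).
Denominator 1 − (1+r)^(−18) = 0.129739089.
P = 8.525 / 0.129739089 ≈ 65.71.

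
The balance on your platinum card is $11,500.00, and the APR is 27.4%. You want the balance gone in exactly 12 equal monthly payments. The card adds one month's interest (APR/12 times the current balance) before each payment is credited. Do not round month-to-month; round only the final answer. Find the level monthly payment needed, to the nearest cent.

$1,106.45

Monthly rate r = 27.4%/12 = 2.28333% = 0.0228333.
Level-payment amortization: P = B₀·r / (1 − (1+r)^(−n)) = 11500.00·0.0228333 / (1 − 1.02283^(−12)).
Denominator 1 − (1+r)^(−12) = 0.237321462.
P = 262.583 / 0.237321462 ≈ 1106.45.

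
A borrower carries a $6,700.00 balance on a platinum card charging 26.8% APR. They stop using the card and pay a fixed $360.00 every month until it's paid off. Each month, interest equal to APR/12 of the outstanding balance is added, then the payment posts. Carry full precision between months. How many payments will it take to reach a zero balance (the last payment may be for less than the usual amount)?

25 payments

Monthly rate r = 26.8%/12 = 2.23333% = 0.0223333.
Recurrence: B ← B·(1+r) − $360.00.
Month 1: interest $149.63; balance after payment $6,489.63.
Month 2: interest $144.94; balance after payment $6,274.57.
Closed form: n = −ln(1 − rB₀/P)/ln(1+r) = −ln(0.58435)/ln(1.02233) ≈ 24.324, so the balance reaches zero during payment 25.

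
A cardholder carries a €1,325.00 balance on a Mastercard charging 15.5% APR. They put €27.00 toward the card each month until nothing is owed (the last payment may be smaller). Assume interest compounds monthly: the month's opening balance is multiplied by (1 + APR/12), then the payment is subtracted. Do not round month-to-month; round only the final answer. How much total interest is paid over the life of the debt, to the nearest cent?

Monthly rate r = 15.5%/12 = 1.29167% = 0.0129167.
Payoff takes n = ⌈−ln(1 − rB₀/P)/ln(1+r)⌉ = ⌈78.290⌉ = 79 payments; the last is €7.88.
Total paid = 78·€27.00 + €7.88 = €2,113.88.
Total interest = total paid − principal = €2,113.88 − €1,325.00 = €788.88.

€788.88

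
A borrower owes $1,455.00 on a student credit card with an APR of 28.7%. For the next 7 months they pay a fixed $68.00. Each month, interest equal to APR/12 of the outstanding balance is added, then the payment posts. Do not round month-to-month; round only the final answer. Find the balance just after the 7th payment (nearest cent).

Monthly rate r = 28.7%/12 = 2.39167% = 0.0239167.
Each month: B ← B·(1+r) − $68.00.
Month 1: interest $34.80; balance after payment $1,421.80.
Month 2: interest $34.00; balance after payment $1,387.80.
Month 3: interest $33.19; balance after payment $1,353.00.
Month 4: interest $32.36; balance after payment $1,317.35.
Month 5: interest $31.51; balance after payment $1,280.86.
Month 6: interest $30.63; balance after payment $1,243.49.
Month 7: interest $29.74; balance after payment $1,205.24.

$1,205.24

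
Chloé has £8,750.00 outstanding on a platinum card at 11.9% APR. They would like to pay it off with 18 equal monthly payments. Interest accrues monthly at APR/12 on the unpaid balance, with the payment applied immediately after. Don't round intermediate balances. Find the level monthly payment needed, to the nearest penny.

Monthly rate r = 11.9%/12 = 0.991667% = 0.00991667.
Level-payment amortization: P = B₀·r / (1 − (1+r)^(−n)) = 8750.00·0.00991667 / (1 − 1.00992^(−18)).
Denominator 1 − (1+r)^(−18) = 0.162740102.
P = 86.7708 / 0.162740102 ≈ 533.19.

£533.19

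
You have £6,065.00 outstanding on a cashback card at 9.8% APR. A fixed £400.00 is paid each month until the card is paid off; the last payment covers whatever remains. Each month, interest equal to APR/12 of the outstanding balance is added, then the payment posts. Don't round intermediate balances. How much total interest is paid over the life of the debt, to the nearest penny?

£436.41

Monthly rate r = 9.8%/12 = 0.816667% = 0.00816667.
Payoff takes n = ⌈−ln(1 − rB₀/P)/ln(1+r)⌉ = ⌈16.253⌉ = 17 payments; the last is £101.41.
Total paid = 16·£400.00 + £101.41 = £6,501.41.
Total interest = total paid − principal = £6,501.41 − £6,065.00 = £436.41.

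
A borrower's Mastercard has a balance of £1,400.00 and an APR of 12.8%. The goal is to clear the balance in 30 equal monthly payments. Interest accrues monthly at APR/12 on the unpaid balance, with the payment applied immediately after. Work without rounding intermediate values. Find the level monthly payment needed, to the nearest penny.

£54.78

Monthly rate r = 12.8%/12 = 1.06667% = 0.0106667.
Level-payment amortization: P = B₀·r / (1 − (1+r)^(−n)) = 1400.00·0.0106667 / (1 − 1.01067^(−30)).
Denominator 1 − (1+r)^(−30) = 0.272619368.
P = 14.9333 / 0.272619368 ≈ 54.78.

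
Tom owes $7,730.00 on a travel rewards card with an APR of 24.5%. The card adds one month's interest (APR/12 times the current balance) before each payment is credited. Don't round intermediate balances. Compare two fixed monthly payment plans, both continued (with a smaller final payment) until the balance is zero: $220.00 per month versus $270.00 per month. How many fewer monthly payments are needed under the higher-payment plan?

Monthly rate r = 24.5%/12 = 2.04167% = 0.0204167.
At $220.00/mo: n = ⌈−ln(1 − rB₀/P)/ln(1+r)⌉ = 63 payments (last $115.10); total interest = total paid − $7,730.00 = $6,025.10.
At $270.00/mo: 44 payments (last $124.25); total interest $4,004.25.
Payments saved = 63 − 44 = 19.

19 fewer payments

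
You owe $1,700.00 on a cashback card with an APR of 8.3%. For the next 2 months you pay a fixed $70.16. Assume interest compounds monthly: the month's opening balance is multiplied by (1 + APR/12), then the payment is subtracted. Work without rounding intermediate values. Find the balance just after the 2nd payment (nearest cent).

Monthly rate r = 8.3%/12 = 0.691667% = 0.00691667.
Each month: B ← B·(1+r) − $70.16.
Month 1: interest $11.76; balance after payment $1,641.60.
Month 2: interest $11.35; balance after payment $1,582.79.

$1,582.79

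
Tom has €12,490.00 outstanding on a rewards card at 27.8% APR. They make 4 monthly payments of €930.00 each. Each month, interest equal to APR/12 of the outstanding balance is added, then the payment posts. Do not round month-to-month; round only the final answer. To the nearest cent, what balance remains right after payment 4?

€9,836.97

Monthly rate r = 27.8%/12 = 2.31667% = 0.0231667.
Each month: B ← B·(1+r) − €930.00.
Month 1: interest €289.35; balance after payment €11,849.35.
Month 2: interest €274.51; balance after payment €11,193.86.
Month 3: interest €259.32; balance after payment €10,523.19.
Month 4: interest €243.79; balance after payment €9,836.97.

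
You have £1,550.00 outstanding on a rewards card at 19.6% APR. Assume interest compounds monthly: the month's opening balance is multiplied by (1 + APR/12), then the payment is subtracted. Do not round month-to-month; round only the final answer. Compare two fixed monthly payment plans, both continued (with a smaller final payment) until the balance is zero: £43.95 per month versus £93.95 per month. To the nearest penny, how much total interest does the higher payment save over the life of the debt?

Monthly rate r = 19.6%/12 = 1.63333% = 0.0163333.
At £43.95/mo: n = ⌈−ln(1 − rB₀/P)/ln(1+r)⌉ = 53 payments (last £42.41); total interest = total paid − £1,550.00 = £777.81.
At £93.95/mo: 20 payments (last £35.89); total interest £270.94.
Interest saved = £777.81 − £270.94 = £506.87.

£506.87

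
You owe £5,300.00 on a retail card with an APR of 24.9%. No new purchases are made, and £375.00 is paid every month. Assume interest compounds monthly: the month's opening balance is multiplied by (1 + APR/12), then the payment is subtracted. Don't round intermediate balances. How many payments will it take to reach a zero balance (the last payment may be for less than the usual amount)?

17 months

Monthly rate r = 24.9%/12 = 2.075% = 0.02075.
Recurrence: B ← B·(1+r) − £375.00.
Month 1: interest £109.97; balance after payment £5,034.98.
Month 2: interest £104.48; balance after payment £4,764.45.
Closed form: n = −ln(1 − rB₀/P)/ln(1+r) = −ln(0.70673)/ln(1.02075) ≈ 16.901, so the balance reaches zero during payment 17.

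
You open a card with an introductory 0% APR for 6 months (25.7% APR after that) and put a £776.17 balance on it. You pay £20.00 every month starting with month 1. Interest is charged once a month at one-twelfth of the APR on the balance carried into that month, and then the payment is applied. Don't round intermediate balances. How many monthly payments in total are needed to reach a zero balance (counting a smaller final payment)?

Promo months 1–6 at r₀ = 0%/12 = 0; months 7+ at r₁ = 25.7%/12 = 0.0214167.
After month 6 (no interest yet): B = £776.17 − 6·£20.00 = £656.17.
Then at r₁ with £20.00/mo: n₂ = −ln(1 − r₁·B/P)/ln(1+r₁) ≈ 57.23 → 58 more payments.

64 payments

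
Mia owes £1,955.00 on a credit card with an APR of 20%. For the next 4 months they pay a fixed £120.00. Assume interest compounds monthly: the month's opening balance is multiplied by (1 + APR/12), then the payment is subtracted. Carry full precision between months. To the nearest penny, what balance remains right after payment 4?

£1,596.49

Monthly rate r = 20%/12 = 1.66667% = 0.0166667.
Each month: B ← B·(1+r) − £120.00.
Month 1: interest £32.58; balance after payment £1,867.58.
Month 2: interest £31.13; balance after payment £1,778.71.
Month 3: interest £29.65; balance after payment £1,688.35.
Month 4: interest £28.14; balance after payment £1,596.49.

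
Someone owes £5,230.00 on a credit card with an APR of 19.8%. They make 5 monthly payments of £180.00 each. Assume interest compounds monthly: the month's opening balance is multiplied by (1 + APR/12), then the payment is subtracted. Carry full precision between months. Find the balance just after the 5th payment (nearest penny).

£4,745.76

Monthly rate r = 19.8%/12 = 1.65% = 0.0165.
Each month: B ← B·(1+r) − £180.00.
Month 1: interest £86.30; balance after payment £5,136.30.
Month 2: interest £84.75; balance after payment £5,041.04.
Month 3: interest £83.18; balance after payment £4,944.22.
Month 4: interest £81.58; balance after payment £4,845.80.
Month 5: interest £79.96; balance after payment £4,745.76.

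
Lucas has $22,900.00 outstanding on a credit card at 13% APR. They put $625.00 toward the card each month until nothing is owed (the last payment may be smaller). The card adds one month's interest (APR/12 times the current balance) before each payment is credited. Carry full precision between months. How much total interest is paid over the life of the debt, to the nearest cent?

Monthly rate r = 13%/12 = 1.08333% = 0.0108333.
Payoff takes n = ⌈−ln(1 − rB₀/P)/ln(1+r)⌉ = ⌈46.935⌉ = 47 payments; the last is $584.55.
Total paid = 46·$625.00 + $584.55 = $29,334.55.
Total interest = total paid − principal = $29,334.55 − $22,900.00 = $6,434.55.

$6,434.55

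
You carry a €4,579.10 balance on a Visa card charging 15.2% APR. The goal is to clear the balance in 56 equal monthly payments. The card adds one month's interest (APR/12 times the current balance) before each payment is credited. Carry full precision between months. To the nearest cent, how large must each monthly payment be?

€114.67

Monthly rate r = 15.2%/12 = 1.26667% = 0.0126667.
Level-payment amortization: P = B₀·r / (1 − (1+r)^(−n)) = 4579.10·0.0126667 / (1 − 1.01267^(−56)).
Denominator 1 − (1+r)^(−56) = 0.505831372.
P = 58.0019 / 0.505831372 ≈ 114.67.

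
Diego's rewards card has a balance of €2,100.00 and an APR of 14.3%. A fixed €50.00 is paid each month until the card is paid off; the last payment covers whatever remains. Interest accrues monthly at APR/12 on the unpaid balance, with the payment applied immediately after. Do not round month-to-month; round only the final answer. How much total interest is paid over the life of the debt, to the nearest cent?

Monthly rate r = 14.3%/12 = 1.19167% = 0.0119167.
Payoff takes n = ⌈−ln(1 − rB₀/P)/ln(1+r)⌉ = ⌈58.597⌉ = 59 payments; the last is €29.90.
Total paid = 58·€50.00 + €29.90 = €2,929.90.
Total interest = total paid − principal = €2,929.90 − €2,100.00 = €829.90.

€829.90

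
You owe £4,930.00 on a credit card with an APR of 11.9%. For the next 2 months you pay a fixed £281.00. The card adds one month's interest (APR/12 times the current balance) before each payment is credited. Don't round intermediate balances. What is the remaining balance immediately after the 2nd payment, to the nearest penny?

Monthly rate r = 11.9%/12 = 0.991667% = 0.00991667.
Each month: B ← B·(1+r) − £281.00.
Month 1: interest £48.89; balance after payment £4,697.89.
Month 2: interest £46.59; balance after payment £4,463.48.

£4,463.48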